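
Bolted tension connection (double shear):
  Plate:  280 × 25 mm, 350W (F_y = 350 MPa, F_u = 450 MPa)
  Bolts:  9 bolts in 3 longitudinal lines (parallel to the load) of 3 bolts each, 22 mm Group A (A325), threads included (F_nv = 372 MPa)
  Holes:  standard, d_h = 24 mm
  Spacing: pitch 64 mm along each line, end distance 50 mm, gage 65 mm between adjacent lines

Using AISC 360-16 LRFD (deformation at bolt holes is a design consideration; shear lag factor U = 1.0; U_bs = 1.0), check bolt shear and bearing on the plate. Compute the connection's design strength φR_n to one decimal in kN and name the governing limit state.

Bolt shear: A_b = π(22)²/4 = 380.13 mm². φR_n = 0.75 × 372 × 380.13 × 9 × 2 = 1909.0 kN.
Bearing (25 mm plate, F_u = 450 MPa): end bolts L_c = 50 − 24/2 = 38, R_n = min(1.2×38×25×450, 2.4×22×25×450) = 513 kN/bolt; interior L_c = 64 − 24 = 40, R_n = 540 kN/bolt. φR_n = 0.75 × (3×513 + 6×540) = 3584.3 kN.
Governing: min(1909.0, 3584.3) = 1909.0 kN → bolt shear.

1909.0 kN (bolt shear governs)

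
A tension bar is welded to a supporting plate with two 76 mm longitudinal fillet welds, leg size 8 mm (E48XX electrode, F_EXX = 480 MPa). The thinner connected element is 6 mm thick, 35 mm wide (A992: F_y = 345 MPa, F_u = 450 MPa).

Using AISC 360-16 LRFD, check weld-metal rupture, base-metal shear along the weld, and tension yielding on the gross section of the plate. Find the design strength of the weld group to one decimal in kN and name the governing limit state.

Weld metal: throat = 0.707×8 = 5.656 mm, L = 2×76 = 152 mm. φR_n = 0.75 × 0.6 × 480 × 5.656 × 152 = 185.7 kN.
Base metal shear (6 mm plate): yield φR_n = 1.0×0.6×345×6×152 = 188.8 kN; rupture φR_n = 0.75×0.6×450×6×152 = 184.7 kN; take 184.7 kN (rupture).
Tension yield (gross): A_g = 35×6 = 210 mm². φR_n = 0.90 × 345 × 210 = 65.2 kN.
Governing: min(185.7, 184.7, 65.2) = 65.2 kN → gross-section yield.

65.2 kN (gross-section yield governs)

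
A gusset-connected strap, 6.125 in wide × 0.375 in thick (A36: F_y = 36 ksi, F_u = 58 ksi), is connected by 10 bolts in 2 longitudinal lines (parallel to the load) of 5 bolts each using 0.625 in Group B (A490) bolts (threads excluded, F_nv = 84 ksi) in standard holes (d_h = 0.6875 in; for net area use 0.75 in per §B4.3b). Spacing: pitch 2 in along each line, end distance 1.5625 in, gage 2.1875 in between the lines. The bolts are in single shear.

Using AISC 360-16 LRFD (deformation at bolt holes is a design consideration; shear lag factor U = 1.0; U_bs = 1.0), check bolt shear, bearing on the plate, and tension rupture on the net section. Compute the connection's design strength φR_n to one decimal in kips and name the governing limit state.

75.4 kips (net-section rupture governs)

Bolt shear: A_b = π(0.625)²/4 = 0.3068 in². φR_n = 0.75 × 84 × 0.3068 × 10 × 1 = 193.3 kips.
Bearing (0.375 in plate, F_u = 58 ksi): end bolts L_c = 1.5625 − 0.6875/2 = 1.21875, R_n = min(1.2×1.21875×0.375×58, 2.4×0.625×0.375×58) = 31.809 kips/bolt; interior L_c = 2 − 0.6875 = 1.3125, R_n = 32.625 kips/bolt. φR_n = 0.75 × (2×31.809 + 8×32.625) = 243.5 kips.
Tension rupture (net): A_n = (6.125 − 2×0.75)×0.375 = 1.7344 in² (U = 1.0, A_e = A_n). φR_n = 0.75 × 58 × 1.7344 = 75.4 kips.
Governing: min(193.3, 243.5, 75.4) = 75.4 kips → net-section rupture.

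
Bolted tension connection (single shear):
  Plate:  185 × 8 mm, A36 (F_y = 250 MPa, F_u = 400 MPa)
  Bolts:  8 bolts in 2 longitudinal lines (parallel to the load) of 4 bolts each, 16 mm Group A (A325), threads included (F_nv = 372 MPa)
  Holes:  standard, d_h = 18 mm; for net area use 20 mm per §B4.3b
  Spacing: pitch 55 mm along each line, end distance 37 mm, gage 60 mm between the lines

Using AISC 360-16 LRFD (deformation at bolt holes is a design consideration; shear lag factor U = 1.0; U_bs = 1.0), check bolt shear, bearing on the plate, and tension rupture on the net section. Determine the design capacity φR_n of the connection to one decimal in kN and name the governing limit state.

Bolt shear: A_b = π(16)²/4 = 201.06 mm². φR_n = 0.75 × 372 × 201.06 × 8 × 1 = 448.8 kN.
Bearing (8 mm plate, F_u = 400 MPa): end bolts L_c = 37 − 18/2 = 28, R_n = min(1.2×28×8×400, 2.4×16×8×400) = 107.52 kN/bolt; interior L_c = 55 − 18 = 37, R_n = 122.88 kN/bolt. φR_n = 0.75 × (2×107.52 + 6×122.88) = 714.2 kN.
Tension rupture (net): A_n = (185 − 2×20)×8 = 1160 mm² (U = 1.0, A_e = A_n). φR_n = 0.75 × 400 × 1160 = 348.0 kN.
Governing: min(448.8, 714.2, 348.0) = 348.0 kN → net-section rupture.

348.0 kN (net-section rupture governs)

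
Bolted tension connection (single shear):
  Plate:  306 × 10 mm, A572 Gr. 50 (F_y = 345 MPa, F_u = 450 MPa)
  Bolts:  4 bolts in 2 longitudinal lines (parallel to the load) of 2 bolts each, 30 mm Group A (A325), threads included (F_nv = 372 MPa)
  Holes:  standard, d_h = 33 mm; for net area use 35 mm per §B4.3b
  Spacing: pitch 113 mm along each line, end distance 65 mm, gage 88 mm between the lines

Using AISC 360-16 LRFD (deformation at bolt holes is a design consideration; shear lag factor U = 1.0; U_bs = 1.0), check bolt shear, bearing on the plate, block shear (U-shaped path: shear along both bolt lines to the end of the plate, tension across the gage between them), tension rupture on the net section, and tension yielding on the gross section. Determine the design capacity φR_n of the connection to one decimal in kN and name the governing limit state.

Bolt shear: A_b = π(30)²/4 = 706.86 mm². φR_n = 0.75 × 372 × 706.86 × 4 × 1 = 788.9 kN.
Bearing (10 mm plate, F_u = 450 MPa): end bolts L_c = 65 − 33/2 = 48.5, R_n = min(1.2×48.5×10×450, 2.4×30×10×450) = 261.9 kN/bolt; interior L_c = 113 − 33 = 80, R_n = 324 kN/bolt. φR_n = 0.75 × (2×261.9 + 2×324) = 878.9 kN.
Block shear: shear path 2×[65+1×113] = 2×178 mm, A_gv = 3560, A_nv = 2×(178 − 1.5×35)×10 = 2510 mm²; tension across gage: (88 − 1×35)×10 = 530 mm². R_n = min(0.6×450×2510, 0.6×345×3560) + 1.0×450×530 = min(677.7, 736.92) + 238.5 = 916.2 kN. φR_n = 0.75 × 916.2 = 687.2 kN.
Tension rupture (net): A_n = (306 − 2×35)×10 = 2360 mm² (U = 1.0, A_e = A_n). φR_n = 0.75 × 450 × 2360 = 796.5 kN.
Tension yield (gross): A_g = 306×10 = 3060 mm². φR_n = 0.90 × 345 × 3060 = 950.1 kN.
Governing: min(788.9, 878.9, 687.2, 796.5, 950.1) = 687.2 kN → block shear.

687.2 kN (block shear governs)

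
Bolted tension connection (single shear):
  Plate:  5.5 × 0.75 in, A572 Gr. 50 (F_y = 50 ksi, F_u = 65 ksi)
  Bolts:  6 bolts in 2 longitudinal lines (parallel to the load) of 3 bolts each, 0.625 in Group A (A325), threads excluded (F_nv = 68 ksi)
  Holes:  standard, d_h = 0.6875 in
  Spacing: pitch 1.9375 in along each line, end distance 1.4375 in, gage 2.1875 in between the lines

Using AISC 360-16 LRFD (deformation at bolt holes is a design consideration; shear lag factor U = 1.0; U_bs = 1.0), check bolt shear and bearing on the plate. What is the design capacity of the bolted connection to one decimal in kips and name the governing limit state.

93.9 kips (bolt shear governs)

Bolt shear: A_b = π(0.625)²/4 = 0.3068 in². φR_n = 0.75 × 68 × 0.3068 × 6 × 1 = 93.9 kips.
Bearing (0.75 in plate, F_u = 65 ksi): end bolts L_c = 1.4375 − 0.6875/2 = 1.09375, R_n = min(1.2×1.09375×0.75×65, 2.4×0.625×0.75×65) = 63.984 kips/bolt; interior L_c = 1.9375 − 0.6875 = 1.25, R_n = 73.125 kips/bolt. φR_n = 0.75 × (2×63.984 + 4×73.125) = 315.4 kips.
Governing: min(93.9, 315.4) = 93.9 kips → bolt shear.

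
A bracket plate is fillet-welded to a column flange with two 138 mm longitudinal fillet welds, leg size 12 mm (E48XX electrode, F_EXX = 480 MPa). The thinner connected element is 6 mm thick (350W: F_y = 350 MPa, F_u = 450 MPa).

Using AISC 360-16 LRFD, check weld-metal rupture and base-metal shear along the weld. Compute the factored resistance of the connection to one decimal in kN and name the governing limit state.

335.3 kN (base-metal shear governs)

Weld metal: throat = 0.707×12 = 8.484 mm, L = 2×138 = 276 mm. φR_n = 0.75 × 0.6 × 480 × 8.484 × 276 = 505.8 kN.
Base metal shear (6 mm plate): yield φR_n = 1.0×0.6×350×6×276 = 347.8 kN; rupture φR_n = 0.75×0.6×450×6×276 = 335.3 kN; take 335.3 kN (rupture).
Governing: min(505.8, 335.3) = 335.3 kN → base-metal shear.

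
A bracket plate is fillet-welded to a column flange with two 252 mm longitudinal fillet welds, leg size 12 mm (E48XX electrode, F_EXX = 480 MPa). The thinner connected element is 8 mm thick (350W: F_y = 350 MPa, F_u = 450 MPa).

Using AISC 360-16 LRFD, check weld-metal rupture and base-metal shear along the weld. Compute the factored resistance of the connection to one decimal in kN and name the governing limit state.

816.5 kN (base-metal shear governs)

Weld metal: throat = 0.707×12 = 8.484 mm, L = 2×252 = 504 mm. φR_n = 0.75 × 0.6 × 480 × 8.484 × 504 = 923.6 kN.
Base metal shear (8 mm plate): yield φR_n = 1.0×0.6×350×8×504 = 846.7 kN; rupture φR_n = 0.75×0.6×450×8×504 = 816.5 kN; take 816.5 kN (rupture).
Governing: min(923.6, 816.5) = 816.5 kN → base-metal shear.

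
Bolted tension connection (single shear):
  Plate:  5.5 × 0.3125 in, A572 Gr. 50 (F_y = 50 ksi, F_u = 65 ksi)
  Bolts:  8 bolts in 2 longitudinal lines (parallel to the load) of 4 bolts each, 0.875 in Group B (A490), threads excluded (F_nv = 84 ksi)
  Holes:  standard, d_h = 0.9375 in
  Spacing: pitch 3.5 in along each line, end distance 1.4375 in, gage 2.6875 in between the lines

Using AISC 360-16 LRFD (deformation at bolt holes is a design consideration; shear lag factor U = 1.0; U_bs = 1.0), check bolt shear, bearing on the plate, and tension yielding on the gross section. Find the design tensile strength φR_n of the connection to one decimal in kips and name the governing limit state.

77.3 kips (gross-section yield governs)

Bolt shear: A_b = π(0.875)²/4 = 0.60132 in². φR_n = 0.75 × 84 × 0.60132 × 8 × 1 = 303.1 kips.
Bearing (0.3125 in plate, F_u = 65 ksi): end bolts L_c = 1.4375 − 0.9375/2 = 0.96875, R_n = min(1.2×0.96875×0.3125×65, 2.4×0.875×0.3125×65) = 23.613 kips/bolt; interior L_c = 3.5 − 0.9375 = 2.5625, R_n = 42.656 kips/bolt. φR_n = 0.75 × (2×23.613 + 6×42.656) = 227.4 kips.
Tension yield (gross): A_g = 5.5×0.3125 = 1.7188 in². φR_n = 0.90 × 50 × 1.7188 = 77.3 kips.
Governing: min(303.1, 227.4, 77.3) = 77.3 kips → gross-section yield.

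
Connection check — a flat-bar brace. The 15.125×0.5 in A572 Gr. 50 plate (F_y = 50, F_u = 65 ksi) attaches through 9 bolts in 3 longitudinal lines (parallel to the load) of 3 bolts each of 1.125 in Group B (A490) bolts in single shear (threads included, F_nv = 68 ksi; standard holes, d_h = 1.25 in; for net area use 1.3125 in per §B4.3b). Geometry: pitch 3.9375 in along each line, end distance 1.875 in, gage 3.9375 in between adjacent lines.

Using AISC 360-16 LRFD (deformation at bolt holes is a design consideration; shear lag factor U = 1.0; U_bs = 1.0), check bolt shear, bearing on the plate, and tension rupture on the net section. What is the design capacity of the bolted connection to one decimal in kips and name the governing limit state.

Bolt shear: A_b = π(1.125)²/4 = 0.99402 in². φR_n = 0.75 × 68 × 0.99402 × 9 × 1 = 456.3 kips.
Bearing (0.5 in plate, F_u = 65 ksi): end bolts L_c = 1.875 − 1.25/2 = 1.25, R_n = min(1.2×1.25×0.5×65, 2.4×1.125×0.5×65) = 48.75 kips/bolt; interior L_c = 3.9375 − 1.25 = 2.6875, R_n = 87.75 kips/bolt. φR_n = 0.75 × (3×48.75 + 6×87.75) = 504.6 kips.
Tension rupture (net): A_n = (15.125 − 3×1.3125)×0.5 = 5.5938 in² (U = 1.0, A_e = A_n). φR_n = 0.75 × 65 × 5.5938 = 272.7 kips.
Governing: min(456.3, 504.6, 272.7) = 272.7 kips → net-section rupture.

272.7 kips (net-section rupture governs)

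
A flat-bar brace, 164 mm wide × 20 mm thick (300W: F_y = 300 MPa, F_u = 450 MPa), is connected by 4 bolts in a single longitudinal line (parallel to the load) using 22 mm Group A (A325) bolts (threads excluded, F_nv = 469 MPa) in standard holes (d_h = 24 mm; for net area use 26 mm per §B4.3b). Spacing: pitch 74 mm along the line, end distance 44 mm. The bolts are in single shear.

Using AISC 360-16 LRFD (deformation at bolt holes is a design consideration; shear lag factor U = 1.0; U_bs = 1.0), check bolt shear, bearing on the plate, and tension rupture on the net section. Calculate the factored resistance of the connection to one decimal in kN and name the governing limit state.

534.8 kN (bolt shear governs)

Bolt shear: A_b = π(22)²/4 = 380.13 mm². φR_n = 0.75 × 469 × 380.13 × 4 × 1 = 534.8 kN.
Bearing (20 mm plate, F_u = 450 MPa): end bolts L_c = 44 − 24/2 = 32, R_n = min(1.2×32×20×450, 2.4×22×20×450) = 345.6 kN/bolt; interior L_c = 74 − 24 = 50, R_n = 475.2 kN/bolt. φR_n = 0.75 × (1×345.6 + 3×475.2) = 1328.4 kN.
Tension rupture (net): A_n = (164 − 1×26)×20 = 2760 mm² (U = 1.0, A_e = A_n). φR_n = 0.75 × 450 × 2760 = 931.5 kN.
Governing: min(534.8, 1328.4, 931.5) = 534.8 kN → bolt shear.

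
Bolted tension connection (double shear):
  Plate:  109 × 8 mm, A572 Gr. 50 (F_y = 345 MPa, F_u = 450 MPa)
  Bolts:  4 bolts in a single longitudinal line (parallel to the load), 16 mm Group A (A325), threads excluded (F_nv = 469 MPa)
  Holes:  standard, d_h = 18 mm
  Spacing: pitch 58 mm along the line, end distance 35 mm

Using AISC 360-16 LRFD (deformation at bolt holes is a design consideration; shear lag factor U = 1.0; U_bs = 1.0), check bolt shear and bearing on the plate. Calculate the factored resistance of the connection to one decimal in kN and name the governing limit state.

395.3 kN (bearing governs)

Bolt shear: A_b = π(16)²/4 = 201.06 mm². φR_n = 0.75 × 469 × 201.06 × 4 × 2 = 565.8 kN.
Bearing (8 mm plate, F_u = 450 MPa): end bolts L_c = 35 − 18/2 = 26, R_n = min(1.2×26×8×450, 2.4×16×8×450) = 112.32 kN/bolt; interior L_c = 58 − 18 = 40, R_n = 138.24 kN/bolt. φR_n = 0.75 × (1×112.32 + 3×138.24) = 395.3 kN.
Governing: min(565.8, 395.3) = 395.3 kN → bearing.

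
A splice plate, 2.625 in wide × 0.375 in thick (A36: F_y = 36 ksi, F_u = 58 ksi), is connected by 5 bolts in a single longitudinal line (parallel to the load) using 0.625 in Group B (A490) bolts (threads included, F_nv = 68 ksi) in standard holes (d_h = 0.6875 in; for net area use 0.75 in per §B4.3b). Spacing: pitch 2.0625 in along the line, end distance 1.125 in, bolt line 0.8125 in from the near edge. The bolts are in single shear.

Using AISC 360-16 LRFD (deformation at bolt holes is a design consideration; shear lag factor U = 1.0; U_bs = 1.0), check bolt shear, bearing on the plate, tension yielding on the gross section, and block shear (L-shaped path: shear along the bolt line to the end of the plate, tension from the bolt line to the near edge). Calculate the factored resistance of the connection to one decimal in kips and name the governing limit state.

Bolt shear: A_b = π(0.625)²/4 = 0.3068 in². φR_n = 0.75 × 68 × 0.3068 × 5 × 1 = 78.2 kips.
Bearing (0.375 in plate, F_u = 58 ksi): end bolts L_c = 1.125 − 0.6875/2 = 0.78125, R_n = min(1.2×0.78125×0.375×58, 2.4×0.625×0.375×58) = 20.391 kips/bolt; interior L_c = 2.0625 − 0.6875 = 1.375, R_n = 32.625 kips/bolt. φR_n = 0.75 × (1×20.391 + 4×32.625) = 113.2 kips.
Tension yield (gross): A_g = 2.625×0.375 = 0.98438 in². φR_n = 0.90 × 36 × 0.98438 = 31.9 kips.
Block shear: shear path 1×[1.125+4×2.0625] = 1×9.375 in, A_gv = 3.5156, A_nv = 1×(9.375 − 4.5×0.75)×0.375 = 2.25 in²; tension to near edge: (0.8125 − 0.5×0.75)×0.375 = 0.16406 in². R_n = min(0.6×58×2.25, 0.6×36×3.5156) + 1.0×58×0.16406 = min(78.3, 75.937) + 9.5155 = 85.453 kips. φR_n = 0.75 × 85.453 = 64.1 kips.
Governing: min(78.2, 113.2, 31.9, 64.1) = 31.9 kips → gross-section yield.

31.9 kips (gross-section yield governs)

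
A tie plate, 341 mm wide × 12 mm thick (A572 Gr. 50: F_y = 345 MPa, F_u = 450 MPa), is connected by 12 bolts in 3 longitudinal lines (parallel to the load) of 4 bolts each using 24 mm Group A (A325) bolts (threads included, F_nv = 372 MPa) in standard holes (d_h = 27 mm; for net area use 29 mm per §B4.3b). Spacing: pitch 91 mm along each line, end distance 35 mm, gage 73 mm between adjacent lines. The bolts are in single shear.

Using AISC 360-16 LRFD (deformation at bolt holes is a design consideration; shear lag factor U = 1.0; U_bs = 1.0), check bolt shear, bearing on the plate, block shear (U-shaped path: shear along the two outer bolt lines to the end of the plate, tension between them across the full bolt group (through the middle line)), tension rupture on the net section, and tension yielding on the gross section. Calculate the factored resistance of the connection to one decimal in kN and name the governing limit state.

Bolt shear: A_b = π(24)²/4 = 452.39 mm². φR_n = 0.75 × 372 × 452.39 × 12 × 1 = 1514.6 kN.
Bearing (12 mm plate, F_u = 450 MPa): end bolts L_c = 35 − 27/2 = 21.5, R_n = min(1.2×21.5×12×450, 2.4×24×12×450) = 139.32 kN/bolt; interior L_c = 91 − 27 = 64, R_n = 311.04 kN/bolt. φR_n = 0.75 × (3×139.32 + 9×311.04) = 2413.0 kN.
Block shear: shear path 2×[35+3×91] = 2×308 mm, A_gv = 7392, A_nv = 2×(308 − 3.5×29)×12 = 4956 mm²; tension across gage: (146 − 2×29)×12 = 1056 mm². R_n = min(0.6×450×4956, 0.6×345×7392) + 1.0×450×1056 = min(1338.1, 1530.1) + 475.2 = 1813.3 kN. φR_n = 0.75 × 1813.3 = 1360.0 kN.
Tension rupture (net): A_n = (341 − 3×29)×12 = 3048 mm² (U = 1.0, A_e = A_n). φR_n = 0.75 × 450 × 3048 = 1028.7 kN.
Tension yield (gross): A_g = 341×12 = 4092 mm². φR_n = 0.90 × 345 × 4092 = 1270.6 kN.
Governing: min(1514.6, 2413.0, 1360.0, 1028.7, 1270.6) = 1028.7 kN → net-section rupture.

1028.7 kN (net-section rupture governs)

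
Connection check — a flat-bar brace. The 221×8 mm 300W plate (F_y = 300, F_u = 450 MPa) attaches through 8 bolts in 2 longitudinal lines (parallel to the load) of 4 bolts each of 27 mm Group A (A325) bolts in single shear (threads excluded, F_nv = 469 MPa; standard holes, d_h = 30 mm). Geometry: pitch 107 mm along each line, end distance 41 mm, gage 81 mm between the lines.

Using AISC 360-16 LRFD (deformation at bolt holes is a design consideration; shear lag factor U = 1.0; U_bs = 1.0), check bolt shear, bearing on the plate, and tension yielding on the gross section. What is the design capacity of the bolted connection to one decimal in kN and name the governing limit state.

477.4 kN (gross-section yield governs)

Bolt shear: A_b = π(27)²/4 = 572.56 mm². φR_n = 0.75 × 469 × 572.56 × 8 × 1 = 1611.2 kN.
Bearing (8 mm plate, F_u = 450 MPa): end bolts L_c = 41 − 30/2 = 26, R_n = min(1.2×26×8×450, 2.4×27×8×450) = 112.32 kN/bolt; interior L_c = 107 − 30 = 77, R_n = 233.28 kN/bolt. φR_n = 0.75 × (2×112.32 + 6×233.28) = 1218.2 kN.
Tension yield (gross): A_g = 221×8 = 1768 mm². φR_n = 0.90 × 300 × 1768 = 477.4 kN.
Governing: min(1611.2, 1218.2, 477.4) = 477.4 kN → gross-section yield.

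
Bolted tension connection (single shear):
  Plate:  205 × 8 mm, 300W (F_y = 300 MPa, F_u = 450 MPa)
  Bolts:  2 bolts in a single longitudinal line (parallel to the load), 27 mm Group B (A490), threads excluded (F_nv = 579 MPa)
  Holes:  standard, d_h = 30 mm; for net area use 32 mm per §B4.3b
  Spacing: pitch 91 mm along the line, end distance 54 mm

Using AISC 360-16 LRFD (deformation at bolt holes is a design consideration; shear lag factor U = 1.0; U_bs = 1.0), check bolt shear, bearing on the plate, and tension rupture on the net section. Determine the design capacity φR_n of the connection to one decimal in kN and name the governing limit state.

Bolt shear: A_b = π(27)²/4 = 572.56 mm². φR_n = 0.75 × 579 × 572.56 × 2 × 1 = 497.3 kN.
Bearing (8 mm plate, F_u = 450 MPa): end bolts L_c = 54 − 30/2 = 39, R_n = min(1.2×39×8×450, 2.4×27×8×450) = 168.48 kN/bolt; interior L_c = 91 − 30 = 61, R_n = 233.28 kN/bolt. φR_n = 0.75 × (1×168.48 + 1×233.28) = 301.3 kN.
Tension rupture (net): A_n = (205 − 1×32)×8 = 1384 mm² (U = 1.0, A_e = A_n). φR_n = 0.75 × 450 × 1384 = 467.1 kN.
Governing: min(497.3, 301.3, 467.1) = 301.3 kN → bearing.

301.3 kN (bearing governs)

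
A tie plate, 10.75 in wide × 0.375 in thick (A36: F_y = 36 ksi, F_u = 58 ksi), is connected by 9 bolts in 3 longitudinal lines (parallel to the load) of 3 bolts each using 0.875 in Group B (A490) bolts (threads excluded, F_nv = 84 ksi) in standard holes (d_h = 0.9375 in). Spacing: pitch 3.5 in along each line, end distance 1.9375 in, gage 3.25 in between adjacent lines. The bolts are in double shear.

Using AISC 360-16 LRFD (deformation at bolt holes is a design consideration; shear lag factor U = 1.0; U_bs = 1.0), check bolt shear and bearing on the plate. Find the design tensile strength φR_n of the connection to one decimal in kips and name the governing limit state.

291.8 kips (bearing governs)

Bolt shear: A_b = π(0.875)²/4 = 0.60132 in². φR_n = 0.75 × 84 × 0.60132 × 9 × 2 = 681.9 kips.
Bearing (0.375 in plate, F_u = 58 ksi): end bolts L_c = 1.9375 − 0.9375/2 = 1.46875, R_n = min(1.2×1.46875×0.375×58, 2.4×0.875×0.375×58) = 38.334 kips/bolt; interior L_c = 3.5 − 0.9375 = 2.5625, R_n = 45.675 kips/bolt. φR_n = 0.75 × (3×38.334 + 6×45.675) = 291.8 kips.
Governing: min(681.9, 291.8) = 291.8 kips → bearing.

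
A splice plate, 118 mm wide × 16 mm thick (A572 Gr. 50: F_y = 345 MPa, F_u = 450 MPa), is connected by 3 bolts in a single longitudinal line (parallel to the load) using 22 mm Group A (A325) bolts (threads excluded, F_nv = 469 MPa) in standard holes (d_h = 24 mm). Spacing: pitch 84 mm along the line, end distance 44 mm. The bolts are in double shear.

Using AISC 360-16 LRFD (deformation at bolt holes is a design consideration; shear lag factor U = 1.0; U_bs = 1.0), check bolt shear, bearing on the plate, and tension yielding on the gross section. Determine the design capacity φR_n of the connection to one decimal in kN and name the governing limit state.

586.2 kN (gross-section yield governs)

Bolt shear: A_b = π(22)²/4 = 380.13 mm². φR_n = 0.75 × 469 × 380.13 × 3 × 2 = 802.3 kN.
Bearing (16 mm plate, F_u = 450 MPa): end bolts L_c = 44 − 24/2 = 32, R_n = min(1.2×32×16×450, 2.4×22×16×450) = 276.48 kN/bolt; interior L_c = 84 − 24 = 60, R_n = 380.16 kN/bolt. φR_n = 0.75 × (1×276.48 + 2×380.16) = 777.6 kN.
Tension yield (gross): A_g = 118×16 = 1888 mm². φR_n = 0.90 × 345 × 1888 = 586.2 kN.
Governing: min(802.3, 777.6, 586.2) = 586.2 kN → gross-section yield.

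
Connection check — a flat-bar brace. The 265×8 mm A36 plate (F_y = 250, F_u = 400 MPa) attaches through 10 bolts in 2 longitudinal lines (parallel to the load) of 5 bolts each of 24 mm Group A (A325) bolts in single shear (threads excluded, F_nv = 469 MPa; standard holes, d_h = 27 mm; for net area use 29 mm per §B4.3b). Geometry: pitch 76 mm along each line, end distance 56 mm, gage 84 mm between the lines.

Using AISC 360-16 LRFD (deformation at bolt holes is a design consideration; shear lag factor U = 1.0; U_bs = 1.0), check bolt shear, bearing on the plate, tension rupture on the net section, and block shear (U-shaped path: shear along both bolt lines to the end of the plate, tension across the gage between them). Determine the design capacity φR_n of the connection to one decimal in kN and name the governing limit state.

496.8 kN (net-section rupture governs)

Bolt shear: A_b = π(24)²/4 = 452.39 mm². φR_n = 0.75 × 469 × 452.39 × 10 × 1 = 1591.3 kN.
Bearing (8 mm plate, F_u = 400 MPa): end bolts L_c = 56 − 27/2 = 42.5, R_n = min(1.2×42.5×8×400, 2.4×24×8×400) = 163.2 kN/bolt; interior L_c = 76 − 27 = 49, R_n = 184.32 kN/bolt. φR_n = 0.75 × (2×163.2 + 8×184.32) = 1350.7 kN.
Tension rupture (net): A_n = (265 − 2×29)×8 = 1656 mm² (U = 1.0, A_e = A_n). φR_n = 0.75 × 400 × 1656 = 496.8 kN.
Block shear: shear path 2×[56+4×76] = 2×360 mm, A_gv = 5760, A_nv = 2×(360 − 4.5×29)×8 = 3672 mm²; tension across gage: (84 − 1×29)×8 = 440 mm². R_n = min(0.6×400×3672, 0.6×250×5760) + 1.0×400×440 = min(881.28, 864) + 176 = 1040 kN. φR_n = 0.75 × 1040 = 780.0 kN.
Governing: min(1591.3, 1350.7, 496.8, 780.0) = 496.8 kN → net-section rupture.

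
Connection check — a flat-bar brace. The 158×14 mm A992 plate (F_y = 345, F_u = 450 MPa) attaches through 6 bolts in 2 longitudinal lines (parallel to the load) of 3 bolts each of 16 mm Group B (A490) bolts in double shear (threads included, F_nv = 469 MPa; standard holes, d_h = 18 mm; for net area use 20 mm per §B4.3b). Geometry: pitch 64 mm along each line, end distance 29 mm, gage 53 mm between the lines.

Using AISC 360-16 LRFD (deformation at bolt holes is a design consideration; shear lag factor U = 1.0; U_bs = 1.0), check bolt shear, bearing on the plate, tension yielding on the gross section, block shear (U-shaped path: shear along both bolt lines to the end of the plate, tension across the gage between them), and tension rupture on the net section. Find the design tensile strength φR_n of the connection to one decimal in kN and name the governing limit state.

557.6 kN (net-section rupture governs)

Bolt shear: A_b = π(16)²/4 = 201.06 mm². φR_n = 0.75 × 469 × 201.06 × 6 × 2 = 848.7 kN.
Bearing (14 mm plate, F_u = 450 MPa): end bolts L_c = 29 − 18/2 = 20, R_n = min(1.2×20×14×450, 2.4×16×14×450) = 151.2 kN/bolt; interior L_c = 64 − 18 = 46, R_n = 241.92 kN/bolt. φR_n = 0.75 × (2×151.2 + 4×241.92) = 952.6 kN.
Tension yield (gross): A_g = 158×14 = 2212 mm². φR_n = 0.90 × 345 × 2212 = 686.8 kN.
Block shear: shear path 2×[29+2×64] = 2×157 mm, A_gv = 4396, A_nv = 2×(157 − 2.5×20)×14 = 2996 mm²; tension across gage: (53 − 1×20)×14 = 462 mm². R_n = min(0.6×450×2996, 0.6×345×4396) + 1.0×450×462 = min(808.92, 909.97) + 207.9 = 1016.8 kN. φR_n = 0.75 × 1016.8 = 762.6 kN.
Tension rupture (net): A_n = (158 − 2×20)×14 = 1652 mm² (U = 1.0, A_e = A_n). φR_n = 0.75 × 450 × 1652 = 557.6 kN.
Governing: min(848.7, 952.6, 686.8, 762.6, 557.6) = 557.6 kN → net-section rupture.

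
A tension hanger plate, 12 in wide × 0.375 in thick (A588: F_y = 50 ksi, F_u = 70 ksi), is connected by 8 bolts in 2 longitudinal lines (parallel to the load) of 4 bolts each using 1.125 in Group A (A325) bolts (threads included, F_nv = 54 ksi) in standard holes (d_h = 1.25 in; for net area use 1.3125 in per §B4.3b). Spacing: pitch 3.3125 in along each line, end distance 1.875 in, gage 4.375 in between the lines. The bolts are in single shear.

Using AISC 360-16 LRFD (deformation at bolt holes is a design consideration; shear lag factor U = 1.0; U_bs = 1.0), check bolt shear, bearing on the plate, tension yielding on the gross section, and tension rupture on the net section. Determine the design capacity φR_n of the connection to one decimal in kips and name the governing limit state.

Bolt shear: A_b = π(1.125)²/4 = 0.99402 in². φR_n = 0.75 × 54 × 0.99402 × 8 × 1 = 322.1 kips.
Bearing (0.375 in plate, F_u = 70 ksi): end bolts L_c = 1.875 − 1.25/2 = 1.25, R_n = min(1.2×1.25×0.375×70, 2.4×1.125×0.375×70) = 39.375 kips/bolt; interior L_c = 3.3125 − 1.25 = 2.0625, R_n = 64.969 kips/bolt. φR_n = 0.75 × (2×39.375 + 6×64.969) = 351.4 kips.
Tension yield (gross): A_g = 12×0.375 = 4.5 in². φR_n = 0.90 × 50 × 4.5 = 202.5 kips.
Tension rupture (net): A_n = (12 − 2×1.3125)×0.375 = 3.5156 in² (U = 1.0, A_e = A_n). φR_n = 0.75 × 70 × 3.5156 = 184.6 kips.
Governing: min(322.1, 351.4, 202.5, 184.6) = 184.6 kips → net-section rupture.

184.6 kips (net-section rupture governs)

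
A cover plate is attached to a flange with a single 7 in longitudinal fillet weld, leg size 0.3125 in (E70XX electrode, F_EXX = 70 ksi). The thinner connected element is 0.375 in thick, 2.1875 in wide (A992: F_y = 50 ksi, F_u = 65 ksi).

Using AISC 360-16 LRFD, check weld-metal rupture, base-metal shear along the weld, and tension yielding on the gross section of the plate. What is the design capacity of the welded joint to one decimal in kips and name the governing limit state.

36.9 kips (gross-section yield governs)

Weld metal: throat = 0.707×0.3125 = 0.22094 in, L = 7 in. φR_n = 0.75 × 0.6 × 70 × 0.22094 × 7 = 48.7 kips.
Base metal shear (0.375 in plate): yield φR_n = 1.0×0.6×50×0.375×7 = 78.8 kips; rupture φR_n = 0.75×0.6×65×0.375×7 = 76.8 kips; take 76.8 kips (rupture).
Tension yield (gross): A_g = 2.1875×0.375 = 0.82031 in². φR_n = 0.90 × 50 × 0.82031 = 36.9 kips.
Governing: min(48.7, 76.8, 36.9) = 36.9 kips → gross-section yield.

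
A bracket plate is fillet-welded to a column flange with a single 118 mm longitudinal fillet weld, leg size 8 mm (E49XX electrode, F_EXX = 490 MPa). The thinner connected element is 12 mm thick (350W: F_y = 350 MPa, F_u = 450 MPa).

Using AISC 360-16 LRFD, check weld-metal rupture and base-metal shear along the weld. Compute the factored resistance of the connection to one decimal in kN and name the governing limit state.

147.2 kN (weld metal governs)

Weld metal: throat = 0.707×8 = 5.656 mm, L = 118 mm. φR_n = 0.75 × 0.6 × 490 × 5.656 × 118 = 147.2 kN.
Base metal shear (12 mm plate): yield φR_n = 1.0×0.6×350×12×118 = 297.4 kN; rupture φR_n = 0.75×0.6×450×12×118 = 286.7 kN; take 286.7 kN (rupture).
Governing: min(147.2, 286.7) = 147.2 kN → weld metal.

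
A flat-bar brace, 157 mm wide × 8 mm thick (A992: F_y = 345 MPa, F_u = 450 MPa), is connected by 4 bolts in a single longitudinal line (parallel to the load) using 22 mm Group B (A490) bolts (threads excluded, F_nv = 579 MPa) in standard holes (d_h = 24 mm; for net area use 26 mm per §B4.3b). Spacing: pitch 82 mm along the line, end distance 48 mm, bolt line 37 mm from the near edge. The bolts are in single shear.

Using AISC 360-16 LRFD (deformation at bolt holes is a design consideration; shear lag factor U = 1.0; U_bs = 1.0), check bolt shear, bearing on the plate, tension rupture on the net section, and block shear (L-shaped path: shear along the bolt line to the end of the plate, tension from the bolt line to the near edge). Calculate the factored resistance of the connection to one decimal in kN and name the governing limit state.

353.7 kN (net-section rupture governs)

Bolt shear: A_b = π(22)²/4 = 380.13 mm². φR_n = 0.75 × 579 × 380.13 × 4 × 1 = 660.3 kN.
Bearing (8 mm plate, F_u = 450 MPa): end bolts L_c = 48 − 24/2 = 36, R_n = min(1.2×36×8×450, 2.4×22×8×450) = 155.52 kN/bolt; interior L_c = 82 − 24 = 58, R_n = 190.08 kN/bolt. φR_n = 0.75 × (1×155.52 + 3×190.08) = 544.3 kN.
Tension rupture (net): A_n = (157 − 1×26)×8 = 1048 mm² (U = 1.0, A_e = A_n). φR_n = 0.75 × 450 × 1048 = 353.7 kN.
Block shear: shear path 1×[48+3×82] = 1×294 mm, A_gv = 2352, A_nv = 1×(294 − 3.5×26)×8 = 1624 mm²; tension to near edge: (37 − 0.5×26)×8 = 192 mm². R_n = min(0.6×450×1624, 0.6×345×2352) + 1.0×450×192 = min(438.48, 486.86) + 86.4 = 524.88 kN. φR_n = 0.75 × 524.88 = 393.7 kN.
Governing: min(660.3, 544.3, 353.7, 393.7) = 353.7 kN → net-section rupture.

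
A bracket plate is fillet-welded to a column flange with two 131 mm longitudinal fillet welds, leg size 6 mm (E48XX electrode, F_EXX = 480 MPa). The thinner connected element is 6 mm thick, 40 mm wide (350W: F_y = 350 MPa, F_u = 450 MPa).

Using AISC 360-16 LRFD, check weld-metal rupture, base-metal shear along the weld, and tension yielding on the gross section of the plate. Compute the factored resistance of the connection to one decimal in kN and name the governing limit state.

Weld metal: throat = 0.707×6 = 4.242 mm, L = 2×131 = 262 mm. φR_n = 0.75 × 0.6 × 480 × 4.242 × 262 = 240.1 kN.
Base metal shear (6 mm plate): yield φR_n = 1.0×0.6×350×6×262 = 330.1 kN; rupture φR_n = 0.75×0.6×450×6×262 = 318.3 kN; take 318.3 kN (rupture).
Tension yield (gross): A_g = 40×6 = 240 mm². φR_n = 0.90 × 350 × 240 = 75.6 kN.
Governing: min(240.1, 318.3, 75.6) = 75.6 kN → gross-section yield.

75.6 kN (gross-section yield governs)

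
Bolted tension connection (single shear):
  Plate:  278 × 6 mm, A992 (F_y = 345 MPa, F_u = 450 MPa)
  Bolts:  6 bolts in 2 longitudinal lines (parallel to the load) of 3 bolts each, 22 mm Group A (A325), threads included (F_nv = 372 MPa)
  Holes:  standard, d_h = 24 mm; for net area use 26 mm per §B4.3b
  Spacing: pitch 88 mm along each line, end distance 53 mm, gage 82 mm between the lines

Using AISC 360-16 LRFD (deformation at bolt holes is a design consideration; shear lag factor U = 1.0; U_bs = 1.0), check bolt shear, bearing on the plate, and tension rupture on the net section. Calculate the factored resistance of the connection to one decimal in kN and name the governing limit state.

457.7 kN (net-section rupture governs)

Bolt shear: A_b = π(22)²/4 = 380.13 mm². φR_n = 0.75 × 372 × 380.13 × 6 × 1 = 636.3 kN.
Bearing (6 mm plate, F_u = 450 MPa): end bolts L_c = 53 − 24/2 = 41, R_n = min(1.2×41×6×450, 2.4×22×6×450) = 132.84 kN/bolt; interior L_c = 88 − 24 = 64, R_n = 142.56 kN/bolt. φR_n = 0.75 × (2×132.84 + 4×142.56) = 626.9 kN.
Tension rupture (net): A_n = (278 − 2×26)×6 = 1356 mm² (U = 1.0, A_e = A_n). φR_n = 0.75 × 450 × 1356 = 457.7 kN.
Governing: min(636.3, 626.9, 457.7) = 457.7 kN → net-section rupture.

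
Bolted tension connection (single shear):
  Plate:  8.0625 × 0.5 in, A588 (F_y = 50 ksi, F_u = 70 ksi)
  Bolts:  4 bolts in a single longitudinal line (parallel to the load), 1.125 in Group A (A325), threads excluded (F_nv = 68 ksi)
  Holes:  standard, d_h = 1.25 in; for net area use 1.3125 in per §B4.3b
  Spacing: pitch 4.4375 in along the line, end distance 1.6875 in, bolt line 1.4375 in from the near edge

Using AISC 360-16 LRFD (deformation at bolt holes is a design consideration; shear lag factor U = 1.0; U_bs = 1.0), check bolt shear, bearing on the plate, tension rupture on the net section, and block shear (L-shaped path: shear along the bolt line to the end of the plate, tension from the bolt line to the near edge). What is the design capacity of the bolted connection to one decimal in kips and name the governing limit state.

177.2 kips (net-section rupture governs)

Bolt shear: A_b = π(1.125)²/4 = 0.99402 in². φR_n = 0.75 × 68 × 0.99402 × 4 × 1 = 202.8 kips.
Bearing (0.5 in plate, F_u = 70 ksi): end bolts L_c = 1.6875 − 1.25/2 = 1.0625, R_n = min(1.2×1.0625×0.5×70, 2.4×1.125×0.5×70) = 44.625 kips/bolt; interior L_c = 4.4375 − 1.25 = 3.1875, R_n = 94.5 kips/bolt. φR_n = 0.75 × (1×44.625 + 3×94.5) = 246.1 kips.
Tension rupture (net): A_n = (8.0625 − 1×1.3125)×0.5 = 3.375 in² (U = 1.0, A_e = A_n). φR_n = 0.75 × 70 × 3.375 = 177.2 kips.
Block shear: shear path 1×[1.6875+3×4.4375] = 1×15 in, A_gv = 7.5, A_nv = 1×(15 − 3.5×1.3125)×0.5 = 5.2031 in²; tension to near edge: (1.4375 − 0.5×1.3125)×0.5 = 0.39063 in². R_n = min(0.6×70×5.2031, 0.6×50×7.5) + 1.0×70×0.39063 = min(218.53, 225) + 27.344 = 245.87 kips. φR_n = 0.75 × 245.87 = 184.4 kips.
Governing: min(202.8, 246.1, 177.2, 184.4) = 177.2 kips → net-section rupture.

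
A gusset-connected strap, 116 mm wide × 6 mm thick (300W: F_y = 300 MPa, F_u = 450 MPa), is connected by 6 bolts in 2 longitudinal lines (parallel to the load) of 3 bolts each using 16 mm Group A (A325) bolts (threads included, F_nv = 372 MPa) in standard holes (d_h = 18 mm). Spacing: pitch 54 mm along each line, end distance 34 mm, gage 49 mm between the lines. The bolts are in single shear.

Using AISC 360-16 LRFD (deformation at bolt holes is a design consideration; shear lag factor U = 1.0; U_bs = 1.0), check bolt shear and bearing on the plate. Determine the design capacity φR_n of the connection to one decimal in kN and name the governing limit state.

Bolt shear: A_b = π(16)²/4 = 201.06 mm². φR_n = 0.75 × 372 × 201.06 × 6 × 1 = 336.6 kN.
Bearing (6 mm plate, F_u = 450 MPa): end bolts L_c = 34 − 18/2 = 25, R_n = min(1.2×25×6×450, 2.4×16×6×450) = 81 kN/bolt; interior L_c = 54 − 18 = 36, R_n = 103.68 kN/bolt. φR_n = 0.75 × (2×81 + 4×103.68) = 432.5 kN.
Governing: min(336.6, 432.5) = 336.6 kN → bolt shear.

336.6 kN (bolt shear governs)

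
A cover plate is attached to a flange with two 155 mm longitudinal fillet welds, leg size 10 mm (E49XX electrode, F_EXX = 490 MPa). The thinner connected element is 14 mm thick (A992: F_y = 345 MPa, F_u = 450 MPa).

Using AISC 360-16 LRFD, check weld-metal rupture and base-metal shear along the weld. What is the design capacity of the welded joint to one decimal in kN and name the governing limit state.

483.3 kN (weld metal governs)

Weld metal: throat = 0.707×10 = 7.07 mm, L = 2×155 = 310 mm. φR_n = 0.75 × 0.6 × 490 × 7.07 × 310 = 483.3 kN.
Base metal shear (14 mm plate): yield φR_n = 1.0×0.6×345×14×310 = 898.4 kN; rupture φR_n = 0.75×0.6×450×14×310 = 878.9 kN; take 878.9 kN (rupture).
Governing: min(483.3, 878.9) = 483.3 kN → weld metal.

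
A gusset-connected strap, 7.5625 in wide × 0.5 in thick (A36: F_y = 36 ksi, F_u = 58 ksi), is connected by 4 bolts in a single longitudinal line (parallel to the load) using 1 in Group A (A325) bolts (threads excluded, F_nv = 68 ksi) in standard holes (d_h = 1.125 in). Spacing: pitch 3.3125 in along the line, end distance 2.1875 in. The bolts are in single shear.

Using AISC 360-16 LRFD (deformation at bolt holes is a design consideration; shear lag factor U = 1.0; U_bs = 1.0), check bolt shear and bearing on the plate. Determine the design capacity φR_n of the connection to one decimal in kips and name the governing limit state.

160.2 kips (bolt shear governs)

Bolt shear: A_b = π(1)²/4 = 0.7854 in². φR_n = 0.75 × 68 × 0.7854 × 4 × 1 = 160.2 kips.
Bearing (0.5 in plate, F_u = 58 ksi): end bolts L_c = 2.1875 − 1.125/2 = 1.625, R_n = min(1.2×1.625×0.5×58, 2.4×1×0.5×58) = 56.55 kips/bolt; interior L_c = 3.3125 − 1.125 = 2.1875, R_n = 69.6 kips/bolt. φR_n = 0.75 × (1×56.55 + 3×69.6) = 199.0 kips.
Governing: min(160.2, 199.0) = 160.2 kips → bolt shear.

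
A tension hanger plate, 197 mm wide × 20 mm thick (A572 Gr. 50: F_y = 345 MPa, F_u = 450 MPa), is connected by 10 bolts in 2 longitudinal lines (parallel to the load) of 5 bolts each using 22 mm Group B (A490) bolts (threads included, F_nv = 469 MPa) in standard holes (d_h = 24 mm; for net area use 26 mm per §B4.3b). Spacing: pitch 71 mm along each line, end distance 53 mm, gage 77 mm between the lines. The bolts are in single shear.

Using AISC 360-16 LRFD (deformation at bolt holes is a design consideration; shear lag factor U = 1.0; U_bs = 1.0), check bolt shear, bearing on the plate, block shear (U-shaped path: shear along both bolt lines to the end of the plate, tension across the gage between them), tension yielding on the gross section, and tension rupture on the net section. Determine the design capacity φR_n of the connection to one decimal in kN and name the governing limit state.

978.8 kN (net-section rupture governs)

Bolt shear: A_b = π(22)²/4 = 380.13 mm². φR_n = 0.75 × 469 × 380.13 × 10 × 1 = 1337.1 kN.
Bearing (20 mm plate, F_u = 450 MPa): end bolts L_c = 53 − 24/2 = 41, R_n = min(1.2×41×20×450, 2.4×22×20×450) = 442.8 kN/bolt; interior L_c = 71 − 24 = 47, R_n = 475.2 kN/bolt. φR_n = 0.75 × (2×442.8 + 8×475.2) = 3515.4 kN.
Block shear: shear path 2×[53+4×71] = 2×337 mm, A_gv = 13480, A_nv = 2×(337 − 4.5×26)×20 = 8800 mm²; tension across gage: (77 − 1×26)×20 = 1020 mm². R_n = min(0.6×450×8800, 0.6×345×13480) + 1.0×450×1020 = min(2376, 2790.4) + 459 = 2835 kN. φR_n = 0.75 × 2835 = 2126.3 kN.
Tension yield (gross): A_g = 197×20 = 3940 mm². φR_n = 0.90 × 345 × 3940 = 1223.4 kN.
Tension rupture (net): A_n = (197 − 2×26)×20 = 2900 mm² (U = 1.0, A_e = A_n). φR_n = 0.75 × 450 × 2900 = 978.8 kN.
Governing: min(1337.1, 3515.4, 2126.3, 1223.4, 978.8) = 978.8 kN → net-section rupture.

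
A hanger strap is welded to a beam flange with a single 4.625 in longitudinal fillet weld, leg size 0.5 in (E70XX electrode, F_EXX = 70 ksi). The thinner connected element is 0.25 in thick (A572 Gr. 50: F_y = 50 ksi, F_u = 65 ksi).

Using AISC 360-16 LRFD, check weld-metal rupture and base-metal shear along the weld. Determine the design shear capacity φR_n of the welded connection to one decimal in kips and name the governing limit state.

33.8 kips (base-metal shear governs)

Weld metal: throat = 0.707×0.5 = 0.3535 in, L = 4.625 in. φR_n = 0.75 × 0.6 × 70 × 0.3535 × 4.625 = 51.5 kips.
Base metal shear (0.25 in plate): yield φR_n = 1.0×0.6×50×0.25×4.625 = 34.7 kips; rupture φR_n = 0.75×0.6×65×0.25×4.625 = 33.8 kips; take 33.8 kips (rupture).
Governing: min(51.5, 33.8) = 33.8 kips → base-metal shear.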